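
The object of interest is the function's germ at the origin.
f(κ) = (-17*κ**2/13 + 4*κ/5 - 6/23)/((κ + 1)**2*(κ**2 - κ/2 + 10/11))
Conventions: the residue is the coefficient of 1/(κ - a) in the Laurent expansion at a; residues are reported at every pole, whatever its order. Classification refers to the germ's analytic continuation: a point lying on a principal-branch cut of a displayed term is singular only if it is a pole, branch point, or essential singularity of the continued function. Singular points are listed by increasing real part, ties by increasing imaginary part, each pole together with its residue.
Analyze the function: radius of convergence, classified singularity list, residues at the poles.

Radius of convergence at 0: (1/11)*sqrt(110).
At -1: a pole of order 2; residue 1668986/4199455.
At (1/4) - ((1/44)*sqrt(1639))*i: a pole of order 1; residue (-834493/4199455) + ((111299/48132215)*sqrt(1639))*i.
At (1/4) + ((1/44)*sqrt(1639))*i: a pole of order 1; residue (-834493/4199455) - ((111299/48132215)*sqrt(1639))*i.

Denominator factor (κ + 1)^2: pole of order 2 at -1, modulus 1.
Denominator factor (κ**2 - κ/2 + 10/11): discriminant -149/44, complex-conjugate roots (1/4) + ((1/44)*sqrt(1639))*i and (1/4) - ((1/44)*sqrt(1639))*i; poles of order 1, moduli (1/11)*sqrt(110) and (1/11)*sqrt(110).
The radius of convergence is the smallest modulus among the singular points: (1/11)*sqrt(110).
At the order-2 pole -1 set g(κ) = (κ - (-1))^2*f(κ) = (-17*κ**2/13 + 4*κ/5 - 6/23)/(κ**2 - κ/2 + 10/11).
Order-2 pole: residue = g'(a); g'(-1) = 1668986/4199455, so the residue is 1668986/4199455.
The factor κ**2 - κ/2 + 10/11 splits as (κ - a)(κ - a') with a = (1/4) - ((1/44)*sqrt(1639))*i, a' = (1/4) + ((1/44)*sqrt(1639))*i. At the order-1 pole a set g(κ) = (κ - a)*f(κ) = [(-17*κ**2/13 + 4*κ/5 - 6/23)/(κ + 1)**2] / (κ - a').
Simple pole: residue = g(a) at a = (1/4) - ((1/44)*sqrt(1639))*i, which is (-834493/4199455) + ((111299/48132215)*sqrt(1639))*i.
The factor κ**2 - κ/2 + 10/11 splits as (κ - a)(κ - a') with a = (1/4) + ((1/44)*sqrt(1639))*i, a' = (1/4) - ((1/44)*sqrt(1639))*i. At the order-1 pole a set g(κ) = (κ - a)*f(κ) = [(-17*κ**2/13 + 4*κ/5 - 6/23)/(κ + 1)**2] / (κ - a').
Simple pole: residue = g(a) at a = (1/4) + ((1/44)*sqrt(1639))*i, which is (-834493/4199455) - ((111299/48132215)*sqrt(1639))*i.
List the singular points by increasing real part (a conjugate pair: the negative imaginary part first).


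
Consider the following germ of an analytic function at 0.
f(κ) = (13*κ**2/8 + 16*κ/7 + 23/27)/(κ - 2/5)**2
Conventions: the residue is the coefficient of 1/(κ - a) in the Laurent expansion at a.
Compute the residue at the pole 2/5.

The residue is 251/70.

At the order-2 pole 2/5 set g(κ) = (κ - (2/5))^2*f(κ) = 13*κ**2/8 + 16*κ/7 + 23/27.
Order-2 pole: residue = g'(a); g'(2/5) = 251/70, so the residue is 251/70.


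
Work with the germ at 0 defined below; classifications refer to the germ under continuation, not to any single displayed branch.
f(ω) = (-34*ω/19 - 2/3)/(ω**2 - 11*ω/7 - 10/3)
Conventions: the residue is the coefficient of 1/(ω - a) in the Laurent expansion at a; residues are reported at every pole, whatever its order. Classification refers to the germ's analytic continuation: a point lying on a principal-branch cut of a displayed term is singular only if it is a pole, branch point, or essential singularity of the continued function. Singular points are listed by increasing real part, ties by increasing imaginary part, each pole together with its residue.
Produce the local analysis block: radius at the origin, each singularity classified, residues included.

Radius of convergence at 0: -11/14 + (1/42)*sqrt(6969).
At 11/14 - (1/42)*sqrt(6969): a pole of order 1; residue -17/19 + (827/132411)*sqrt(6969).
At 11/14 + (1/42)*sqrt(6969): a pole of order 1; residue -17/19 - (827/132411)*sqrt(6969).

Denominator factor (ω**2 - 11*ω/7 - 10/3): discriminant 2323/147, real irrational roots 11/14 + (1/42)*sqrt(6969) and 11/14 - (1/42)*sqrt(6969); poles of order 1, moduli 11/14 + (1/42)*sqrt(6969) and -11/14 + (1/42)*sqrt(6969).
The radius of convergence is the smallest modulus among the singular points: -11/14 + (1/42)*sqrt(6969).
The factor ω**2 - 11*ω/7 - 10/3 splits as (ω - a)(ω - a') with a = 11/14 - (1/42)*sqrt(6969), a' = 11/14 + (1/42)*sqrt(6969). At the order-1 pole a set g(ω) = (ω - a)*f(ω) = [-34*ω/19 - 2/3] / (ω - a').
Simple pole: residue = g(a) at a = 11/14 - (1/42)*sqrt(6969), which is -17/19 + (827/132411)*sqrt(6969).
The factor ω**2 - 11*ω/7 - 10/3 splits as (ω - a)(ω - a') with a = 11/14 + (1/42)*sqrt(6969), a' = 11/14 - (1/42)*sqrt(6969). At the order-1 pole a set g(ω) = (ω - a)*f(ω) = [-34*ω/19 - 2/3] / (ω - a').
Simple pole: residue = g(a) at a = 11/14 + (1/42)*sqrt(6969), which is -17/19 - (827/132411)*sqrt(6969).
List the singular points by increasing real part (a conjugate pair: the negative imaginary part first).


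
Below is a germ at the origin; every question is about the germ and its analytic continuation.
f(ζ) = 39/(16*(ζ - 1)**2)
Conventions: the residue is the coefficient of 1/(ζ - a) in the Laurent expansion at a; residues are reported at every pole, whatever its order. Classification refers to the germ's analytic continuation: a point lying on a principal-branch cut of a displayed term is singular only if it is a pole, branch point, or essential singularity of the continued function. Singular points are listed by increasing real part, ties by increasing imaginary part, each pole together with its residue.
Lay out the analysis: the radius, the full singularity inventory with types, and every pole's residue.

Radius of convergence at 0: 1.
At 1: a pole of order 2; residue 0.

Denominator factor (ζ - 1)^2: pole of order 2 at 1, modulus 1.
The radius of convergence is the smallest modulus among the singular points: 1.
At the order-2 pole 1 set g(ζ) = (ζ - (1))^2*f(ζ) = 39/16.
Order-2 pole: residue = g'(a); g'(1) = 0, so the residue is 0.


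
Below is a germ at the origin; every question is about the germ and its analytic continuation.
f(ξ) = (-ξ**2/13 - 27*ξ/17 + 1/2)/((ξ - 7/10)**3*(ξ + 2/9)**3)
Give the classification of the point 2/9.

Denominator factors: ξ - 7/10 = -43/90 at ξ = 2/9; ξ + 2/9 = 4/9 at ξ = 2/9 — none vanishes.
So the germ continues analytically to 2/9.

The point is a regular point.


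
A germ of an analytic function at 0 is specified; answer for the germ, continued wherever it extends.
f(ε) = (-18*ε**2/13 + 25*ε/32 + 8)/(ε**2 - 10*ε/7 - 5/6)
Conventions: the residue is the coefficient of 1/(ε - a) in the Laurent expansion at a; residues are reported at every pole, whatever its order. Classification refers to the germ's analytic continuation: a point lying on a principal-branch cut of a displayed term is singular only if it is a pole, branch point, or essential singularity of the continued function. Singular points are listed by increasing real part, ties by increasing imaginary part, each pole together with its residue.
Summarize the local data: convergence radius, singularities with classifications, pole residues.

Denominator factor (ε**2 - 10*ε/7 - 5/6): discriminant 790/147, real irrational roots 5/7 + (1/42)*sqrt(2370) and 5/7 - (1/42)*sqrt(2370); poles of order 1, moduli 5/7 + (1/42)*sqrt(2370) and -5/7 + (1/42)*sqrt(2370).
The radius of convergence is the smallest modulus among the singular points: -5/7 + (1/42)*sqrt(2370).
The factor ε**2 - 10*ε/7 - 5/6 splits as (ε - a)(ε - a') with a = 5/7 - (1/42)*sqrt(2370), a' = 5/7 + (1/42)*sqrt(2370). At the order-1 pole a set g(ε) = (ε - a)*f(ε) = [-18*ε**2/13 + 25*ε/32 + 8] / (ε - a').
Simple pole: residue = g(a) at a = 5/7 - (1/42)*sqrt(2370), which is -3485/5824 - (122127/2300480)*sqrt(2370).
The factor ε**2 - 10*ε/7 - 5/6 splits as (ε - a)(ε - a') with a = 5/7 + (1/42)*sqrt(2370), a' = 5/7 - (1/42)*sqrt(2370). At the order-1 pole a set g(ε) = (ε - a)*f(ε) = [-18*ε**2/13 + 25*ε/32 + 8] / (ε - a').
Simple pole: residue = g(a) at a = 5/7 + (1/42)*sqrt(2370), which is -3485/5824 + (122127/2300480)*sqrt(2370).
List the singular points by increasing real part (a conjugate pair: the negative imaginary part first).

Radius of convergence at 0: -5/7 + (1/42)*sqrt(2370).
At 5/7 - (1/42)*sqrt(2370): a pole of order 1; residue -3485/5824 - (122127/2300480)*sqrt(2370).
At 5/7 + (1/42)*sqrt(2370): a pole of order 1; residue -3485/5824 + (122127/2300480)*sqrt(2370).


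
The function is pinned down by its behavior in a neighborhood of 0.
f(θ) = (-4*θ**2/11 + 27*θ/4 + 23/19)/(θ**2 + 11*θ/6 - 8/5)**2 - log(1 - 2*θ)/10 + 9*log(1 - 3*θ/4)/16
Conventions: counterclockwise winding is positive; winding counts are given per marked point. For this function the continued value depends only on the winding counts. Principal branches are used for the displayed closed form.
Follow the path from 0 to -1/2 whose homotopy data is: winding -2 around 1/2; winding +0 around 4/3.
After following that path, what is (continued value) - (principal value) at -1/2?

Continued minus principal equals (2/5)*pi*i.

The rational part is single-valued and drops out of the difference; each branch term changes only by its own monodromy.
(9/16)*log(1 - θ/(4/3)): winding 0 around 4/3, so this term returns to its principal value, contribution 0.
(-1/10)*log(1 - θ/(1/2)): each positive loop around 1/2 adds 2*pi*i to the log, so winding -2 contributes (-1/10)*(-2)*2*pi*i = (2/5)*pi*i.
Summing the contributions at θ = -1/2 gives (2/5)*pi*i.


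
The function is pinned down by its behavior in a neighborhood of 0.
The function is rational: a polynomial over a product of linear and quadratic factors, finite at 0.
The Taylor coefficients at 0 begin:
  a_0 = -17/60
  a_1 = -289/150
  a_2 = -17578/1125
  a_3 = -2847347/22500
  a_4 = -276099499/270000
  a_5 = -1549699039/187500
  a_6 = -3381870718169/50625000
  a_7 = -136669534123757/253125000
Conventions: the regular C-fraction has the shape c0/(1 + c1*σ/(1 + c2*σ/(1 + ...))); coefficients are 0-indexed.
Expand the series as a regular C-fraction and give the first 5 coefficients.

The regular C-fraction coefficients are [-17/60, -34/5, -334/255, 11207/170340, -53190705/3743138].

Taylor coefficients (read off): a_0 = -17/60, a_1 = -289/150, a_2 = -17578/1125, a_3 = -2847347/22500, a_4 = -276099499/270000.
c0 = a_0 = -17/60. Peel one level at a time: if S = 1 + c*σ/S' with S'(0) = 1, then c is the σ-coefficient of S and S' = c*σ/(S - 1).
S_1 = c0/f = 1 + (-34/5)*σ + (-668/75)*σ^2 + ...; c1 = -34/5.
S_2 = c1*σ/(S_1 - 1) = 1 + (-334/255)*σ + (11207/130050)*σ^2 + ...; c2 = -334/255.
S_3 = c2*σ/(S_2 - 1) = 1 + (11207/170340)*σ + (208591/223112)*σ^2 + ...; c3 = 11207/170340.
S_4 = c3*σ/(S_3 - 1) = 1 + (-53190705/3743138)*σ + ...; c4 = -53190705/3743138.


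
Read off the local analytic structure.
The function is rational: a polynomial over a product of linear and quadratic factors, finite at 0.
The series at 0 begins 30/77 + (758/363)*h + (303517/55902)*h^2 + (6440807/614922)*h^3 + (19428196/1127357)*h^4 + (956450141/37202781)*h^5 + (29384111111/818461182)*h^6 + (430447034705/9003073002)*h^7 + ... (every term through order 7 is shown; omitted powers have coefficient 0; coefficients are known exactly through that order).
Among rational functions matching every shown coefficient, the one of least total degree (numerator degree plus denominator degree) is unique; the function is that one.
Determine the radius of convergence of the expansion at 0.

The radius of convergence is 1.

No rational of total degree below 6 reproduces all 8 coefficients; solving the [2/4] Pade equations on them gives f(h) = (11*h**2/12 + 14*h/3 + 15/7)/((h - 11/2)*(h - 1)**3), whose expansion matches every shown term.
Denominator factor (h - 1)^3: pole of order 3 at 1, modulus 1.
Denominator factor (h - 11/2): pole of order 1 at 11/2, modulus 11/2.
The radius of convergence is the smallest modulus among the singular points: 1.


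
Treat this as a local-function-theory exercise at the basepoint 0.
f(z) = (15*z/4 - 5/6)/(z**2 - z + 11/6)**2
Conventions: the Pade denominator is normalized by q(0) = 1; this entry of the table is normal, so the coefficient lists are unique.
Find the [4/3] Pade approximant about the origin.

Taylor coefficients needed (expand at 0): a_0 = -30/121, a_1 = 1125/1331, a_2 = 18540/14641, a_3 = 9720/161051, a_4 = -1976400/1771561, a_5 = -15566580/19487171, a_6 = 72174240/214358881, a_7 = 1873627200/2357947691.
Write the denominator as Q(z) = 1 + q1*z + q2*z^2 + q3*z^3. Requiring Q*f - P = O(z^8) with deg P <= 4 kills the coefficients of z^5..z^7 in Q*f:
  z^5: a_5 + q1*a_4 + q2*a_3 + q3*a_2 = 0, i.e. -15566580/19487171 + (-1976400/1771561)*q1 + (9720/161051)*q2 + (18540/14641)*q3 = 0.
  z^6: a_6 + q1*a_5 + q2*a_4 + q3*a_3 = 0, i.e. 72174240/214358881 + (-15566580/19487171)*q1 + (-1976400/1771561)*q2 + (9720/161051)*q3 = 0.
  z^7: a_7 + q1*a_6 + q2*a_5 + q3*a_4 = 0, i.e. 1873627200/2357947691 + (72174240/214358881)*q1 + (-15566580/19487171)*q2 + (-1976400/1771561)*q3 = 0.
Solving this linear system: q1 = -1991358/1867459, q2 = 21485636/20542049, q3 = -669465/1867459.
The numerator is Q*f truncated at degree 4: P0 = a_0 = -30/121; P1 = a_1 + q1*a_0 = 22793715/20542049; P2 = a_2 + q1*a_1 + q2*a_0 = 2170830/20542049; P3 = a_3 + q1*a_2 + q2*a_1 + q3*a_0 = -6512490/20542049; P4 = a_4 + q1*a_3 + q2*a_2 + q3*a_1 = -3256245/20542049.

The Pade approximant has numerator coefficients [-30/121, 22793715/20542049, 2170830/20542049, -6512490/20542049, -3256245/20542049]; denominator coefficients [1, -1991358/1867459, 21485636/20542049, -669465/1867459].


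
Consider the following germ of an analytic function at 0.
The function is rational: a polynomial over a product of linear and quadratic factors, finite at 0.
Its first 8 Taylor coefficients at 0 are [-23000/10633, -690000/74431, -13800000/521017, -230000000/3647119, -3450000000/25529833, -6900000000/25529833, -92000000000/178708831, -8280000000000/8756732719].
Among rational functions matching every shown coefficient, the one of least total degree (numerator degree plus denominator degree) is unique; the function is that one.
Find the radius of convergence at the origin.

The radius of convergence is 7/10.

No rational of total degree below 3 reproduces all 8 coefficients; solving the [0/3] Pade equations on them gives f(β) = 23/(31*(β - 7/10)**3), whose expansion matches every shown term.
Denominator factor (β - 7/10)^3: pole of order 3 at 7/10, modulus 7/10.
The radius of convergence is the smallest modulus among the singular points: 7/10.


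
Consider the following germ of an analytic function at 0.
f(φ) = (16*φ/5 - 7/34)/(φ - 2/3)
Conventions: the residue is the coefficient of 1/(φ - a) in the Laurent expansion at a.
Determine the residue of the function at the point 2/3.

At the order-1 pole 2/3 set g(φ) = (φ - (2/3))*f(φ) = 16*φ/5 - 7/34.
Simple pole: residue = g(a) at a = 2/3, which is 983/510.

The residue is 983/510.


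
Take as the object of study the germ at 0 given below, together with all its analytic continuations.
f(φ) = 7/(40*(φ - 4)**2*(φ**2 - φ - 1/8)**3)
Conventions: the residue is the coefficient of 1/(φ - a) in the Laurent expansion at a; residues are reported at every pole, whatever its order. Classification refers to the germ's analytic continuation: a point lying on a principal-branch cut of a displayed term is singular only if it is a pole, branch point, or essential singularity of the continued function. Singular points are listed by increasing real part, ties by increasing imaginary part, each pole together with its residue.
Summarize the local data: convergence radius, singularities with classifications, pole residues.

Denominator factor (φ - 4)^2: pole of order 2 at 4, modulus 4.
Denominator factor (φ**2 - φ - 1/8)^3: discriminant 3/2, real irrational roots 1/2 + (1/4)*sqrt(6) and 1/2 - (1/4)*sqrt(6); poles of order 3, moduli 1/2 + (1/4)*sqrt(6) and -1/2 + (1/4)*sqrt(6).
The radius of convergence is the smallest modulus among the singular points: -1/2 + (1/4)*sqrt(6).
The factor φ**2 - φ - 1/8 splits as (φ - a)(φ - a') with a = 1/2 - (1/4)*sqrt(6), a' = 1/2 + (1/4)*sqrt(6). At the order-3 pole a set g(φ) = (φ - a)^3*f(φ) = [7/(40*(φ - 4)**2)] / (φ - a')^3.
Order-3 pole: residue = g''(a)/2; g''(1/2 - (1/4)*sqrt(6)) = 75264/407253125 - (90775664/3665278125)*sqrt(6), so the residue is 37632/407253125 - (45387832/3665278125)*sqrt(6).
The factor φ**2 - φ - 1/8 splits as (φ - a)(φ - a') with a = 1/2 + (1/4)*sqrt(6), a' = 1/2 - (1/4)*sqrt(6). At the order-3 pole a set g(φ) = (φ - a)^3*f(φ) = [7/(40*(φ - 4)**2)] / (φ - a')^3.
Order-3 pole: residue = g''(a)/2; g''(1/2 + (1/4)*sqrt(6)) = 75264/407253125 + (90775664/3665278125)*sqrt(6), so the residue is 37632/407253125 + (45387832/3665278125)*sqrt(6).
At the order-2 pole 4 set g(φ) = (φ - (4))^2*f(φ) = 7/(40*(φ**2 - φ - 1/8)**3).
Order-2 pole: residue = g'(a); g'(4) = -75264/407253125, so the residue is -75264/407253125.
List the singular points by increasing real part (a conjugate pair: the negative imaginary part first).

Radius of convergence at 0: -1/2 + (1/4)*sqrt(6).
At 1/2 - (1/4)*sqrt(6): a pole of order 3; residue 37632/407253125 - (45387832/3665278125)*sqrt(6).
At 1/2 + (1/4)*sqrt(6): a pole of order 3; residue 37632/407253125 + (45387832/3665278125)*sqrt(6).
At 4: a pole of order 2; residue -75264/407253125.


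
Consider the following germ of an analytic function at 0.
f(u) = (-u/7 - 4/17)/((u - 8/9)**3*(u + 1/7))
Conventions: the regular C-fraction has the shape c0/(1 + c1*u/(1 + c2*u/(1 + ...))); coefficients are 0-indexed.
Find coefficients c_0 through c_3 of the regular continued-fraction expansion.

Taylor coefficients (expand at 0): a_0 = 5103/2176, a_1 = -123201/17408, a_2 = 1256067/17408, a_3 = -256735575/557056.
c0 = a_0 = 5103/2176. Peel one level at a time: if S = 1 + c*u/S' with S'(0) = 1, then c is the u-coefficient of S and S' = c*u/(S - 1).
S_1 = c0/f = 1 + (169/56)*u + (-67927/3136)*u^2 + ...; c1 = 169/56.
S_2 = c1*u/(S_1 - 1) = 1 + (67927/9464)*u + (35481753/913952)*u^2 + ...; c2 = 67927/9464.
S_3 = c2*u/(S_2 - 1) = 1 + (-248372271/45918652)*u + ...; c3 = -248372271/45918652.

The regular C-fraction coefficients are [5103/2176, 169/56, 67927/9464, -248372271/45918652].


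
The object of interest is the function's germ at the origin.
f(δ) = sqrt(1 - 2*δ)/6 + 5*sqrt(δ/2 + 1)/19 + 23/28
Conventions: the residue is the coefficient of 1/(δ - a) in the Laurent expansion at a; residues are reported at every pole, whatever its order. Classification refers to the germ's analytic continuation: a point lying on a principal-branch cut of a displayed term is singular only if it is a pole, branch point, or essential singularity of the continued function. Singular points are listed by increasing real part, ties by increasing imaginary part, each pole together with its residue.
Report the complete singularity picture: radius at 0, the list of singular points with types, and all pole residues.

Radius of convergence at 0: 1/2.
At -2: an algebraic (square-root) branch point.
At 1/2: an algebraic (square-root) branch point.

Branch term (5/19)*sqrt(1 - δ/(-2)): its argument vanishes at δ = -2, a square-root branch point, modulus 2.
Branch term (1/6)*sqrt(1 - δ/(1/2)): its argument vanishes at δ = 1/2, a square-root branch point, modulus 1/2.
The radius of convergence is the smallest modulus among the singular points: 1/2.
List the singular points by increasing real part (a conjugate pair: the negative imaginary part first).


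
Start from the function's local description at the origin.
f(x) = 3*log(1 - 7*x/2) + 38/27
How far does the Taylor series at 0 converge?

The radius of convergence is 2/7.

Branch term (3)*log(1 - x/(2/7)): its argument vanishes at x = 2/7, a logarithmic branch point, modulus 2/7.
The radius of convergence is the smallest modulus among the singular points: 2/7.


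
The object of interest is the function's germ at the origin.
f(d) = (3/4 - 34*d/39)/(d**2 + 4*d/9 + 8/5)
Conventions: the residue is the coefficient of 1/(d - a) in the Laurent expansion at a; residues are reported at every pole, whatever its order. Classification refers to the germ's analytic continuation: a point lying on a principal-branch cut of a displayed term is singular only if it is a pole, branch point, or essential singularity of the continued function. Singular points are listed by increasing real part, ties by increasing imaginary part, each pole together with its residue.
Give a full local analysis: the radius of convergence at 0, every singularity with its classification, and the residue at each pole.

Denominator factor (d**2 + 4*d/9 + 8/5): discriminant -2512/405, complex-conjugate roots (-2/9) + ((2/45)*sqrt(785))*i and (-2/9) - ((2/45)*sqrt(785))*i; poles of order 1, moduli (2/5)*sqrt(10) and (2/5)*sqrt(10).
The radius of convergence is the smallest modulus among the singular points: (2/5)*sqrt(10).
The factor d**2 + 4*d/9 + 8/5 splits as (d - a)(d - a') with a = (-2/9) - ((2/45)*sqrt(785))*i, a' = (-2/9) + ((2/45)*sqrt(785))*i. At the order-1 pole a set g(d) = (d - a)*f(d) = [3/4 - 34*d/39] / (d - a').
Simple pole: residue = g(a) at a = (-2/9) - ((2/45)*sqrt(785))*i, which is (-17/39) + ((1325/97968)*sqrt(785))*i.
The factor d**2 + 4*d/9 + 8/5 splits as (d - a)(d - a') with a = (-2/9) + ((2/45)*sqrt(785))*i, a' = (-2/9) - ((2/45)*sqrt(785))*i. At the order-1 pole a set g(d) = (d - a)*f(d) = [3/4 - 34*d/39] / (d - a').
Simple pole: residue = g(a) at a = (-2/9) + ((2/45)*sqrt(785))*i, which is (-17/39) - ((1325/97968)*sqrt(785))*i.
List the singular points by increasing real part (a conjugate pair: the negative imaginary part first).

Radius of convergence at 0: (2/5)*sqrt(10).
At (-2/9) - ((2/45)*sqrt(785))*i: a pole of order 1; residue (-17/39) + ((1325/97968)*sqrt(785))*i.
At (-2/9) + ((2/45)*sqrt(785))*i: a pole of order 1; residue (-17/39) - ((1325/97968)*sqrt(785))*i.


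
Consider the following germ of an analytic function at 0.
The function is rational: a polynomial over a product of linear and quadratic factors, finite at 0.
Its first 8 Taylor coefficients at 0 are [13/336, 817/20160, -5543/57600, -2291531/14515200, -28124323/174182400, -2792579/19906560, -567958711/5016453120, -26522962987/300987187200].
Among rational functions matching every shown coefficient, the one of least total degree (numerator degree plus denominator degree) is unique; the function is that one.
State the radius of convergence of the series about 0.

No rational of total degree below 5 reproduces all 8 coefficients; solving the [2/3] Pade equations on them gives f(θ) = (39*θ**2/25 + 6*θ/35 - 13/28)/((θ - 3)**2*(θ - 4/3)), whose expansion matches every shown term.
Denominator factor (θ - 4/3): pole of order 1 at 4/3, modulus 4/3.
Denominator factor (θ - 3)^2: pole of order 2 at 3, modulus 3.
The radius of convergence is the smallest modulus among the singular points: 4/3.

The radius of convergence is 4/3.


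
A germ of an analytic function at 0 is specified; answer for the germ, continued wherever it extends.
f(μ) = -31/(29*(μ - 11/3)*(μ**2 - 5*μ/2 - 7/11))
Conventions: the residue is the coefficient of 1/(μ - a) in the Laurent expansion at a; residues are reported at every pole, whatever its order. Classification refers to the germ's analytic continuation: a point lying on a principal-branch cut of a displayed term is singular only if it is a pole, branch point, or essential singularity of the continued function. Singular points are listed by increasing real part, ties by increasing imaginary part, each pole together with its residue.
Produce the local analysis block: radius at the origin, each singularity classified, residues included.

Radius of convergence at 0: -5/4 + (3/44)*sqrt(473).
At 5/4 - (3/44)*sqrt(473): a pole of order 1; residue 3069/20909 - (341/31003)*sqrt(473).
At 5/4 + (3/44)*sqrt(473): a pole of order 1; residue 3069/20909 + (341/31003)*sqrt(473).
At 11/3: a pole of order 1; residue -6138/20909.

Denominator factor (μ**2 - 5*μ/2 - 7/11): discriminant 387/44, real irrational roots 5/4 + (3/44)*sqrt(473) and 5/4 - (3/44)*sqrt(473); poles of order 1, moduli 5/4 + (3/44)*sqrt(473) and -5/4 + (3/44)*sqrt(473).
Denominator factor (μ - 11/3): pole of order 1 at 11/3, modulus 11/3.
The radius of convergence is the smallest modulus among the singular points: -5/4 + (3/44)*sqrt(473).
The factor μ**2 - 5*μ/2 - 7/11 splits as (μ - a)(μ - a') with a = 5/4 - (3/44)*sqrt(473), a' = 5/4 + (3/44)*sqrt(473). At the order-1 pole a set g(μ) = (μ - a)*f(μ) = [-31/(29*(μ - 11/3))] / (μ - a').
Simple pole: residue = g(a) at a = 5/4 - (3/44)*sqrt(473), which is 3069/20909 - (341/31003)*sqrt(473).
The factor μ**2 - 5*μ/2 - 7/11 splits as (μ - a)(μ - a') with a = 5/4 + (3/44)*sqrt(473), a' = 5/4 - (3/44)*sqrt(473). At the order-1 pole a set g(μ) = (μ - a)*f(μ) = [-31/(29*(μ - 11/3))] / (μ - a').
Simple pole: residue = g(a) at a = 5/4 + (3/44)*sqrt(473), which is 3069/20909 + (341/31003)*sqrt(473).
At the order-1 pole 11/3 set g(μ) = (μ - (11/3))*f(μ) = -31/(29*(μ**2 - 5*μ/2 - 7/11)).
Simple pole: residue = g(a) at a = 11/3, which is -6138/20909.
List the singular points by increasing real part (a conjugate pair: the negative imaginary part first).


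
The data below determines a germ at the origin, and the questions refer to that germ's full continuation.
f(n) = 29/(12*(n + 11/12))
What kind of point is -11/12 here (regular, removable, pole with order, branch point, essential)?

The denominator factor n + 11/12 vanishes at -11/12 and appears to the power 1; the numerator there equals 29/12, nonzero, and no other factor vanishes.
Hence a pole whose order is the multiplicity, 1.

The point is a pole of order 1.


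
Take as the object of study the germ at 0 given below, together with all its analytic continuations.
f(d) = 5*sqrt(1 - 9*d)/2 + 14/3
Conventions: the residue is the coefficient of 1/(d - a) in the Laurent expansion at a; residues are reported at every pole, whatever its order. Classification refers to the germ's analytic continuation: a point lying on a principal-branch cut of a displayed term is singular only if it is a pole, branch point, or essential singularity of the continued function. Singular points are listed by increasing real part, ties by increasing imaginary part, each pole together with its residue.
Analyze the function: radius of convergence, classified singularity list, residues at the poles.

Radius of convergence at 0: 1/9.
At 1/9: an algebraic (square-root) branch point.

Branch term (5/2)*sqrt(1 - d/(1/9)): its argument vanishes at d = 1/9, a square-root branch point, modulus 1/9.
The radius of convergence is the smallest modulus among the singular points: 1/9.


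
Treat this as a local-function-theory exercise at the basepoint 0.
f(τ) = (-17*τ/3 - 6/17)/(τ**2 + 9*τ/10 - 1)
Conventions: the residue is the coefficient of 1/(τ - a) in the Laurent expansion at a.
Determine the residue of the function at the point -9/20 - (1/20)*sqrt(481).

The residue is -17/6 - (747/16354)*sqrt(481).

The factor τ**2 + 9*τ/10 - 1 splits as (τ - a)(τ - a') with a = -9/20 - (1/20)*sqrt(481), a' = -9/20 + (1/20)*sqrt(481). At the order-1 pole a set g(τ) = (τ - a)*f(τ) = [-17*τ/3 - 6/17] / (τ - a').
Simple pole: residue = g(a) at a = -9/20 - (1/20)*sqrt(481), which is -17/6 - (747/16354)*sqrt(481).


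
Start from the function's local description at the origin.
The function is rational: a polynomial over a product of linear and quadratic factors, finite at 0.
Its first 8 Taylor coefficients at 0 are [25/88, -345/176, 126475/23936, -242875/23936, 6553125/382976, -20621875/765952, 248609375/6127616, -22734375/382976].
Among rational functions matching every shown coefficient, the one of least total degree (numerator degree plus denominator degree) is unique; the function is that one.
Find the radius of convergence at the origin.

No rational of total degree below 4 reproduces all 8 coefficients; solving the [2/2] Pade equations on them gives f(y) = (9*y**2/17 - 4*y/5 + 2/11)/(y + 4/5)**2, whose expansion matches every shown term.
Denominator factor (y + 4/5)^2: pole of order 2 at -4/5, modulus 4/5.
The radius of convergence is the smallest modulus among the singular points: 4/5.

The radius of convergence is 4/5.


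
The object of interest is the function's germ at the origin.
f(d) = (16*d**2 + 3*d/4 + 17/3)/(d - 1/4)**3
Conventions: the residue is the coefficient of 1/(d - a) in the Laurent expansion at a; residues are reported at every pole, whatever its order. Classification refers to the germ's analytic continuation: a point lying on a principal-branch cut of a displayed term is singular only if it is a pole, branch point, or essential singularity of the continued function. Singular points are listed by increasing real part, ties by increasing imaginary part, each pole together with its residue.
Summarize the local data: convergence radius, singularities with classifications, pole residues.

Radius of convergence at 0: 1/4.
At 1/4: a pole of order 3; residue 16.

Denominator factor (d - 1/4)^3: pole of order 3 at 1/4, modulus 1/4.
The radius of convergence is the smallest modulus among the singular points: 1/4.
At the order-3 pole 1/4 set g(d) = (d - (1/4))^3*f(d) = 16*d**2 + 3*d/4 + 17/3.
Order-3 pole: residue = g''(a)/2; g''(1/4) = 32, so the residue is 16.


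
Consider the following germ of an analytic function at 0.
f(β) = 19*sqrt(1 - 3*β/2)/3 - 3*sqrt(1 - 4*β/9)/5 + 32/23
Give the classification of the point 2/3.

The point is an algebraic (square-root) branch point.

The term (19/3)*sqrt(1 - β/(2/3)) has argument 1 - 2/3/(2/3) = 0 at 2/3: a square-root (algebraic, two-sheeted) branch point; the remaining terms are analytic or single-valued there.


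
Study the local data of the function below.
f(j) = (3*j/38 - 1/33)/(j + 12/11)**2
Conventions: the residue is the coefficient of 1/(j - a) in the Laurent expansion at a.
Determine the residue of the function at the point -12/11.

The residue is 3/38.

At the order-2 pole -12/11 set g(j) = (j - (-12/11))^2*f(j) = 3*j/38 - 1/33.
Order-2 pole: residue = g'(a); g'(-12/11) = 3/38, so the residue is 3/38.


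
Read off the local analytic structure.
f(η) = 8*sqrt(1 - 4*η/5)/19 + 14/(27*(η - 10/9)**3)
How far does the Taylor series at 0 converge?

The radius of convergence is 10/9.

Denominator factor (η - 10/9)^3: pole of order 3 at 10/9, modulus 10/9.
Branch term (8/19)*sqrt(1 - η/(5/4)): its argument vanishes at η = 5/4, a square-root branch point, modulus 5/4.
The radius of convergence is the smallest modulus among the singular points: 10/9.


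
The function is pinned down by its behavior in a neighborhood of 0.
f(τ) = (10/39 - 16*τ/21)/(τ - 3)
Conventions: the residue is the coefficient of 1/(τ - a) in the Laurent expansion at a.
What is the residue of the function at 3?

At the order-1 pole 3 set g(τ) = (τ - (3))*f(τ) = 10/39 - 16*τ/21.
Simple pole: residue = g(a) at a = 3, which is -554/273.

The residue is -554/273.


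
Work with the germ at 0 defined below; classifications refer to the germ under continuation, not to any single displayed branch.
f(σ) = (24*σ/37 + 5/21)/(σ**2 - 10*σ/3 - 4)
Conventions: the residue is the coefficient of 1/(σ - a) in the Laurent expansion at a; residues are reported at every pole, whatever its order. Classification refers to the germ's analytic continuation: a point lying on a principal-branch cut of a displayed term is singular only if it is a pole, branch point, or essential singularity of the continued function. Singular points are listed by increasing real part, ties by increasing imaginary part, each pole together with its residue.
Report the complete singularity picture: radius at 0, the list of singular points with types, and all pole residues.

Denominator factor (σ**2 - 10*σ/3 - 4): discriminant 244/9, real irrational roots 5/3 + (1/3)*sqrt(61) and 5/3 - (1/3)*sqrt(61); poles of order 1, moduli 5/3 + (1/3)*sqrt(61) and -5/3 + (1/3)*sqrt(61).
The radius of convergence is the smallest modulus among the singular points: -5/3 + (1/3)*sqrt(61).
The factor σ**2 - 10*σ/3 - 4 splits as (σ - a)(σ - a') with a = 5/3 - (1/3)*sqrt(61), a' = 5/3 + (1/3)*sqrt(61). At the order-1 pole a set g(σ) = (σ - a)*f(σ) = [24*σ/37 + 5/21] / (σ - a').
Simple pole: residue = g(a) at a = 5/3 - (1/3)*sqrt(61), which is 12/37 - (1025/31598)*sqrt(61).
The factor σ**2 - 10*σ/3 - 4 splits as (σ - a)(σ - a') with a = 5/3 + (1/3)*sqrt(61), a' = 5/3 - (1/3)*sqrt(61). At the order-1 pole a set g(σ) = (σ - a)*f(σ) = [24*σ/37 + 5/21] / (σ - a').
Simple pole: residue = g(a) at a = 5/3 + (1/3)*sqrt(61), which is 12/37 + (1025/31598)*sqrt(61).
List the singular points by increasing real part (a conjugate pair: the negative imaginary part first).

Radius of convergence at 0: -5/3 + (1/3)*sqrt(61).
At 5/3 - (1/3)*sqrt(61): a pole of order 1; residue 12/37 - (1025/31598)*sqrt(61).
At 5/3 + (1/3)*sqrt(61): a pole of order 1; residue 12/37 + (1025/31598)*sqrt(61).


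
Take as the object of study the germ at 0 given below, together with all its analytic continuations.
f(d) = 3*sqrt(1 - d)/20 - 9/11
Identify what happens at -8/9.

There is no denominator, hence no pole anywhere.
Branch term sqrt(1 - d/(1)): argument at -8/9 is 17/9, nonzero, so -8/9 is not its branch point (a point on a principal cut is still regular for the continued germ).
So the germ continues analytically to -8/9.

The point is a regular point.


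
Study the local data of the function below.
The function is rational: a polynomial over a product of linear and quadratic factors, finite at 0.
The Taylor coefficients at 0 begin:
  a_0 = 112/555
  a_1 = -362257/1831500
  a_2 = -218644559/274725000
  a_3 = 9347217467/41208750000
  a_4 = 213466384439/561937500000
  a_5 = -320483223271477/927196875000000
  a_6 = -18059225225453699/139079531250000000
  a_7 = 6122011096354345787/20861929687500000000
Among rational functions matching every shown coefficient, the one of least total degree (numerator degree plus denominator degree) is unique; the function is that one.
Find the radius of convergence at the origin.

The radius of convergence is (1/7)*sqrt(70).

No rational of total degree below 5 reproduces all 8 coefficients; solving the [2/3] Pade equations on them gives f(γ) = (3*γ**2 + 17*γ/22 - 32/37)/((γ - 3)*(γ**2 + 3*γ/5 + 10/7)), whose expansion matches every shown term.
Denominator factor (γ - 3): pole of order 1 at 3, modulus 3.
Denominator factor (γ**2 + 3*γ/5 + 10/7): discriminant -937/175, complex-conjugate roots (-3/10) + ((1/70)*sqrt(6559))*i and (-3/10) - ((1/70)*sqrt(6559))*i; poles of order 1, moduli (1/7)*sqrt(70) and (1/7)*sqrt(70).
The radius of convergence is the smallest modulus among the singular points: (1/7)*sqrt(70).


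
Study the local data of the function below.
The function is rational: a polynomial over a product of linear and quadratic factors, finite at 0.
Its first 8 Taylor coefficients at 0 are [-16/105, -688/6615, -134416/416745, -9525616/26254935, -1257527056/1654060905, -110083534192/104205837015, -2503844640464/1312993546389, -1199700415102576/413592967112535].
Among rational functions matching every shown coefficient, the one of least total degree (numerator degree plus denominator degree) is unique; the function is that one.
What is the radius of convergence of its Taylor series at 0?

The radius of convergence is -1/6 + (1/6)*sqrt(22).

No rational of total degree below 3 reproduces all 8 coefficients; solving the [0/3] Pade equations on them gives f(τ) = -4/(5*(τ - 9)*(τ**2 + τ/3 - 7/12)), whose expansion matches every shown term.
Denominator factor (τ - 9): pole of order 1 at 9, modulus 9.
Denominator factor (τ**2 + τ/3 - 7/12): discriminant 22/9, real irrational roots -1/6 + (1/6)*sqrt(22) and -1/6 - (1/6)*sqrt(22); poles of order 1, moduli -1/6 + (1/6)*sqrt(22) and 1/6 + (1/6)*sqrt(22).
The radius of convergence is the smallest modulus among the singular points: -1/6 + (1/6)*sqrt(22).


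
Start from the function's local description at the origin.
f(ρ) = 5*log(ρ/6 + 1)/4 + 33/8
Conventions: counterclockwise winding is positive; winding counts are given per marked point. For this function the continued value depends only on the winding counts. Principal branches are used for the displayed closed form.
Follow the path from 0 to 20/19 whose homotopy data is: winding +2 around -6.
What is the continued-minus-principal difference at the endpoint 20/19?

The rational part is single-valued and drops out of the difference; each branch term changes only by its own monodromy.
(5/4)*log(1 - ρ/(-6)): each positive loop around -6 adds 2*pi*i to the log, so winding +2 contributes (5/4)*(2)*2*pi*i = (5)*pi*i.
Summing the contributions at ρ = 20/19 gives (5)*pi*i.

Continued minus principal equals (5)*pi*i.


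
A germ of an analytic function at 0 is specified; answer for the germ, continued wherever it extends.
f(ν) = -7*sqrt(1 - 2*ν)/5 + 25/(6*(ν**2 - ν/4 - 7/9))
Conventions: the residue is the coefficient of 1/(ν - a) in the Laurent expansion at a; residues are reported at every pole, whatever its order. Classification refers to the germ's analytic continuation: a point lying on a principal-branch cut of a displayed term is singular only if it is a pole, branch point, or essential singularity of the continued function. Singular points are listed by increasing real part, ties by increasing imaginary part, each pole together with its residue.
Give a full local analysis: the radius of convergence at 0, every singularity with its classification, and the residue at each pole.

Denominator factor (ν**2 - ν/4 - 7/9): discriminant 457/144, real irrational roots 1/8 + (1/24)*sqrt(457) and 1/8 - (1/24)*sqrt(457); poles of order 1, moduli 1/8 + (1/24)*sqrt(457) and -1/8 + (1/24)*sqrt(457).
Branch term (-7/5)*sqrt(1 - ν/(1/2)): its argument vanishes at ν = 1/2, a square-root branch point, modulus 1/2.
The radius of convergence is the smallest modulus among the singular points: 1/2.
The branch term is analytic at 1/8 - (1/24)*sqrt(457) and contributes nothing to the residue; only the rational part matters.
The factor ν**2 - ν/4 - 7/9 splits as (ν - a)(ν - a') with a = 1/8 - (1/24)*sqrt(457), a' = 1/8 + (1/24)*sqrt(457). At the order-1 pole a set g(ν) = (ν - a)*(rational part) = [25/6] / (ν - a').
Simple pole: residue = g(a) at a = 1/8 - (1/24)*sqrt(457), which is -(50/457)*sqrt(457).
The branch term is analytic at 1/8 + (1/24)*sqrt(457) and contributes nothing to the residue; only the rational part matters.
The factor ν**2 - ν/4 - 7/9 splits as (ν - a)(ν - a') with a = 1/8 + (1/24)*sqrt(457), a' = 1/8 - (1/24)*sqrt(457). At the order-1 pole a set g(ν) = (ν - a)*(rational part) = [25/6] / (ν - a').
Simple pole: residue = g(a) at a = 1/8 + (1/24)*sqrt(457), which is (50/457)*sqrt(457).
List the singular points by increasing real part (a conjugate pair: the negative imaginary part first).

Radius of convergence at 0: 1/2.
At 1/8 - (1/24)*sqrt(457): a pole of order 1; residue -(50/457)*sqrt(457).
At 1/2: an algebraic (square-root) branch point.
At 1/8 + (1/24)*sqrt(457): a pole of order 1; residue (50/457)*sqrt(457).


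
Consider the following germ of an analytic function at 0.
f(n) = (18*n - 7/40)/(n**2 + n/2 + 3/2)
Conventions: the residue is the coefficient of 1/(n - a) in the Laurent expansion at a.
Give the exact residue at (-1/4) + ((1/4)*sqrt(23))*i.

The residue is (9) + ((187/460)*sqrt(23))*i.

The factor n**2 + n/2 + 3/2 splits as (n - a)(n - a') with a = (-1/4) + ((1/4)*sqrt(23))*i, a' = (-1/4) - ((1/4)*sqrt(23))*i. At the order-1 pole a set g(n) = (n - a)*f(n) = [18*n - 7/40] / (n - a').
Simple pole: residue = g(a) at a = (-1/4) + ((1/4)*sqrt(23))*i, which is (9) + ((187/460)*sqrt(23))*i.


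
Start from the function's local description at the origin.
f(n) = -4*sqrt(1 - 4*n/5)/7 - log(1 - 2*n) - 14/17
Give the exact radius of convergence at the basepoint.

The radius of convergence is 1/2.

Branch term (-1)*log(1 - n/(1/2)): its argument vanishes at n = 1/2, a logarithmic branch point, modulus 1/2.
Branch term (-4/7)*sqrt(1 - n/(5/4)): its argument vanishes at n = 5/4, a square-root branch point, modulus 5/4.
The radius of convergence is the smallest modulus among the singular points: 1/2.
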